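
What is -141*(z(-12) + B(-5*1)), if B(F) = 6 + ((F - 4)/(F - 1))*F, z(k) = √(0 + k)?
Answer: 423/2 - 282*I*√3 ≈ 211.5 - 488.44*I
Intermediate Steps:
z(k) = √k
B(F) = 6 + F*(-4 + F)/(-1 + F) (B(F) = 6 + ((-4 + F)/(-1 + F))*F = 6 + F*(-4 + F)/(-1 + F))
-141*(z(-12) + B(-5*1)) = -141*(√(-12) + (-6 + (-5*1)² + 2*(-5*1))/(-1 - 5*1)) = -141*(2*I*√3 + (-6 + (-5)² + 2*(-5))/(-1 - 5)) = -141*(2*I*√3 + (-6 + 25 - 10)/(-6)) = -141*(2*I*√3 - ⅙*9) = -141*(2*I*√3 - 3/2) = -141*(-3/2 + 2*I*√3) = 423/2 - 282*I*√3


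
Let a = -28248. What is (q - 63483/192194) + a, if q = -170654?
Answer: -38227834471/192194 ≈ -1.9890e+5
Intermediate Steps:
(q - 63483/192194) + a = (-170654 - 63483/192194) - 28248 = -32798738359/192194 - 28248 = -38227834471/192194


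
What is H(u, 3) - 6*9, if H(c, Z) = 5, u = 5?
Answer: -49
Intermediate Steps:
H(u, 3) - 6*9 = 5 - 6*9 = 5 - 54 = -49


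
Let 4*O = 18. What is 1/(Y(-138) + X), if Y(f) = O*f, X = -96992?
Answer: -1/97613 ≈ -1.0245e-5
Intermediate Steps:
O = 9/2 (O = (1/4)*18 = 9/2 ≈ 4.5000)
Y(f) = 9*f/2
1/(Y(-138) + X) = 1/((9/2)*(-138) - 96992) = 1/(-621 - 96992) = 1/(-97613) = -1/97613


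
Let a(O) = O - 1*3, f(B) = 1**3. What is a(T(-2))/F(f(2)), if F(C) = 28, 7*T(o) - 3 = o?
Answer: -5/49 ≈ -0.10204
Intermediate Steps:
f(B) = 1
T(o) = 3/7 + o/7
a(O) = -3 + O (a(O) = O - 3 = -3 + O)
a(T(-2))/F(f(2)) = (-3 + (3/7 + (1/7)*(-2)))/28 = (-3 + (3/7 - 2/7))*(1/28) = (-3 + 1/7)*(1/28) = -20/7*1/28 = -5/49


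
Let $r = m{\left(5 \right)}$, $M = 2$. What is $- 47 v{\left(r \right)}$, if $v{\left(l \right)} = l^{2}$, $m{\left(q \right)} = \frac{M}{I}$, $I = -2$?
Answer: $-47$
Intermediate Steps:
$m{\left(q \right)} = -1$ ($m{\left(q \right)} = \frac{2}{-2} = 2 \left(- \frac{1}{2}\right) = -1$)
$r = -1$
$- 47 v{\left(r \right)} = - 47 \left(-1\right)^{2} = \left(-47\right) 1 = -47$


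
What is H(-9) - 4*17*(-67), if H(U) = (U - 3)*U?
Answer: 4664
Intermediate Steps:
H(U) = U*(-3 + U) (H(U) = (-3 + U)*U = U*(-3 + U))
H(-9) - 4*17*(-67) = -9*(-3 - 9) - 4*17*(-67) = -9*(-12) - 68*(-67) = 108 + 4556 = 4664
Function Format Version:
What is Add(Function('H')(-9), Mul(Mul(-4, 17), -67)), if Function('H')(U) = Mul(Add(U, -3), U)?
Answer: 4664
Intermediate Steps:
Function('H')(U) = Mul(U, Add(-3, U)) (Function('H')(U) = Mul(Add(-3, U), U) = Mul(U, Add(-3, U)))
Add(Function('H')(-9), Mul(Mul(-4, 17), -67)) = Add(Mul(-9, Add(-3, -9)), Mul(Mul(-4, 17), -67)) = Add(Mul(-9, -12), Mul(-68, -67)) = Add(108, 4556) = 4664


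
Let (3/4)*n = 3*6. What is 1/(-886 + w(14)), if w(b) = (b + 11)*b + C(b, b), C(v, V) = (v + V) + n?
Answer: -1/484 ≈ -0.0020661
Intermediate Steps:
n = 24 (n = 4*(3*6)/3 = (4/3)*18 = 24)
C(v, V) = 24 + V + v (C(v, V) = (v + V) + 24 = (V + v) + 24 = 24 + V + v)
w(b) = 24 + 2*b + b*(11 + b) (w(b) = (b + 11)*b + (24 + b + b) = (11 + b)*b + (24 + 2*b) = b*(11 + b) + (24 + 2*b) = 24 + 2*b + b*(11 + b))
1/(-886 + w(14)) = 1/(-886 + (24 + 14**2 + 13*14)) = 1/(-886 + (24 + 196 + 182)) = 1/(-886 + 402) = 1/(-484) = -1/484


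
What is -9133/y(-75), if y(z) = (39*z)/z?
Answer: -9133/39 ≈ -234.18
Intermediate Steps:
y(z) = 39
-9133/y(-75) = -9133/39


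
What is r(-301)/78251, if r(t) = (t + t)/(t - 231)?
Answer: 43/2973538 ≈ 1.4461e-5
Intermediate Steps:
r(t) = 2*t/(-231 + t) (r(t) = (2*t)/(-231 + t) = 2*t/(-231 + t))
r(-301)/78251 = (2*(-301)/(-231 - 301))/78251 = (2*(-301)/(-532))*(1/78251) = (2*(-301)*(-1/532))*(1/78251) = (43/38)*(1/78251) = 43/2973538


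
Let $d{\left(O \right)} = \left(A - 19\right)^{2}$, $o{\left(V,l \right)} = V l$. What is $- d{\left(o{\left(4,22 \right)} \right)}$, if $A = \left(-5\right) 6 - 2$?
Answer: $-2601$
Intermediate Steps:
$A = -32$ ($A = -30 - 2 = -32$)
$d{\left(O \right)} = 2601$ ($d{\left(O \right)} = \left(-32 - 19\right)^{2} = \left(-51\right)^{2} = 2601$)
$- d{\left(o{\left(4,22 \right)} \right)} = \left(-1\right) 2601 = -2601$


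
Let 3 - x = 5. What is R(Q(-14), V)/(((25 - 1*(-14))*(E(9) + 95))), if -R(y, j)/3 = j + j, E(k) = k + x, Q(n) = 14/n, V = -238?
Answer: 14/39 ≈ 0.35897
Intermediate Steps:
x = -2 (x = 3 - 1*5 = 3 - 5 = -2)
E(k) = -2 + k (E(k) = k - 2 = -2 + k)
R(y, j) = -6*j (R(y, j) = -3*(j + j) = -6*j)
R(Q(-14), V)/(((25 - 1*(-14))*(E(9) + 95))) = (-6*(-238))/(((25 - 1*(-14))*((-2 + 9) + 95))) = 1428/(((25 + 14)*(7 + 95))) = 1428/((39*102)) = 1428/3978 = 1428*(1/3978) = 14/39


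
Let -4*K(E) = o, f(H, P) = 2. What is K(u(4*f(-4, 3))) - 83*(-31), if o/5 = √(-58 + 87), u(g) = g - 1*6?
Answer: 2573 - 5*√29/4 ≈ 2566.3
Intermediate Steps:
u(g) = -6 + g (u(g) = g - 6 = -6 + g)
o = 5*√29 (o = 5*√(-58 + 87) = 5*√29 ≈ 26.926)
K(E) = -5*√29/4
K(u(4*f(-4, 3))) - 83*(-31) = -5*√29/4 - 83*(-31) = -5*√29/4 + 2573 = 2573 - 5*√29/4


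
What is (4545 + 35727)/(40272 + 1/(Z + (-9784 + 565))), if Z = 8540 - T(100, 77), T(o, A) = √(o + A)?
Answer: 747444869857488/747444842512801 - 40272*√177/747444842512801 ≈ 1.0000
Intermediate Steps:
T(o, A) = √(A + o)
Z = 8540 - √177 (Z = 8540 - √(77 + 100) = 8540 - √177 ≈ 8526.7)
(4545 + 35727)/(40272 + 1/(Z + (-9784 + 565))) = (4545 + 35727)/(40272 + 1/((8540 - √177) + (-9784 + 565))) = 40272/(40272 + 1/((8540 - √177) - 9219)) = 40272/(40272 + 1/(-679 - √177))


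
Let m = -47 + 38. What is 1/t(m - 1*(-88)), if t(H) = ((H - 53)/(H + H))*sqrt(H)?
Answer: sqrt(79)/13 ≈ 0.68371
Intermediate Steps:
m = -9
t(H) = (-53 + H)/(2*sqrt(H)) (t(H) = ((-53 + H)/((2*H)))*sqrt(H) = ((-53 + H)*(1/(2*H)))*sqrt(H) = ((-53 + H)/(2*H))*sqrt(H) = (-53 + H)/(2*sqrt(H)))
1/t(m - 1*(-88)) = 1/((-53 + (-9 - 1*(-88)))/(2*sqrt(-9 - 1*(-88)))) = 1/((-53 + (-9 + 88))/(2*sqrt(-9 + 88))) = 1/((-53 + 79)/(2*sqrt(79))) = 1/((1/2)*(sqrt(79)/79)*26) = 1/(13*sqrt(79)/79) = sqrt(79)/13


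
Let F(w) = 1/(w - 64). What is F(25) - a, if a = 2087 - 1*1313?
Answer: -30187/39 ≈ -774.03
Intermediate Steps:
F(w) = 1/(-64 + w)
a = 774 (a = 2087 - 1313 = 774)
F(25) - a = 1/(-64 + 25) - 1*774 = 1/(-39) - 774 = -1/39 - 774 = -30187/39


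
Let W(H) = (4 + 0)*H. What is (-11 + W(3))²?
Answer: 1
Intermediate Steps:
W(H) = 4*H
(-11 + W(3))² = (-11 + 4*3)² = (-11 + 12)² = 1² = 1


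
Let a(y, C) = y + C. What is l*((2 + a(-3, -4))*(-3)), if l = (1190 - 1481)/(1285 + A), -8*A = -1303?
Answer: -3880/1287 ≈ -3.0148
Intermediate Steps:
A = 1303/8 (A = -⅛*(-1303) = 1303/8 ≈ 162.88)
a(y, C) = C + y
l = -776/3861 (l = (1190 - 1481)/(1285 + 1303/8) = -291/11583/8 = -291*8/11583 = -776/3861 ≈ -0.20098)
l*((2 + a(-3, -4))*(-3)) = -776*(2 + (-4 - 3))*(-3)/3861 = -776*(2 - 7)*(-3)/3861 = -(-3880)*(-3)/3861 = -776/3861*15 = -3880/1287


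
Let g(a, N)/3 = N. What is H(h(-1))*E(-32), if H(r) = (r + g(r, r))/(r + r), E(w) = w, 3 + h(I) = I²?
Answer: -64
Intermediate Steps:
g(a, N) = 3*N
h(I) = -3 + I²
H(r) = 2 (H(r) = (r + 3*r)/(r + r) = (4*r)/((2*r)) = (4*r)*(1/(2*r)) = 2)
H(h(-1))*E(-32) = 2*(-32) = -64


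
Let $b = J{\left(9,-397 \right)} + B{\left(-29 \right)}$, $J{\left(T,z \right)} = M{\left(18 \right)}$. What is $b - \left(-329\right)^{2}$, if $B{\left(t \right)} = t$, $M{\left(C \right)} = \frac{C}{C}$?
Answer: $-108269$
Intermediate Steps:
$M{\left(C \right)} = 1$
$J{\left(T,z \right)} = 1$
$b = -28$ ($b = 1 - 29 = -28$)
$b - \left(-329\right)^{2} = -28 - \left(-329\right)^{2} = -28 - 108241 = -108269$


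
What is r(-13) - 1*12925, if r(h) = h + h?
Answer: -12951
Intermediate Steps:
r(h) = 2*h
r(-13) - 1*12925 = 2*(-13) - 1*12925 = -26 - 12925 = -12951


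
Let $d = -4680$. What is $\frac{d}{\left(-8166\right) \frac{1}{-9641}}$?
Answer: $- \frac{7519980}{1361} \approx -5525.3$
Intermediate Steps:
$\frac{d}{\left(-8166\right) \frac{1}{-9641}} = - \frac{4680}{\left(-8166\right) \frac{1}{-9641}} = - \frac{4680}{\left(-8166\right) \left(- \frac{1}{9641}\right)} = - \frac{4680}{\frac{8166}{9641}} = \left(-4680\right) \frac{9641}{8166} = - \frac{7519980}{1361}$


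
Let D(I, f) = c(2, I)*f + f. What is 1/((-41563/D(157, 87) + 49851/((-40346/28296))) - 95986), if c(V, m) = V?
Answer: -5265153/690300624685 ≈ -7.6273e-6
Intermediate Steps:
D(I, f) = 3*f (D(I, f) = 2*f + f = 3*f)
1/((-41563/D(157, 87) + 49851/((-40346/28296))) - 95986) = 1/((-41563/(3*87) + 49851/((-40346/28296))) - 95986) = 1/((-41563/261 + 49851/((-40346*1/28296))) - 95986) = 1/((-41563*1/261 + 49851/(-20173/14148)) - 95986) = 1/((-41563/261 + 49851*(-14148/20173)) - 95986) = 1/((-41563/261 - 705291948/20173) - 95986) = 1/(-184919648827/5265153 - 95986) = 1/(-690300624685/5265153) = -5265153/690300624685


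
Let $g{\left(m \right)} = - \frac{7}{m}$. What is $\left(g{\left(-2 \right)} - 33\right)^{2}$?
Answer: $\frac{3481}{4} \approx 870.25$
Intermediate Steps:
$\left(g{\left(-2 \right)} - 33\right)^{2} = \left(- \frac{7}{-2} - 33\right)^{2} = \left(\left(-7\right) \left(- \frac{1}{2}\right) - 33\right)^{2} = \left(\frac{7}{2} - 33\right)^{2} = \left(- \frac{59}{2}\right)^{2} = \frac{3481}{4}$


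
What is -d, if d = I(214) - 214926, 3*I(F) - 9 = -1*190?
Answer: 644959/3 ≈ 2.1499e+5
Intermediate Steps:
I(F) = -181/3 (I(F) = 3 + (-1*190)/3 = 3 + (1/3)*(-190) = 3 - 190/3 = -181/3)
d = -644959/3 (d = -181/3 - 214926 = -644959/3 ≈ -2.1499e+5)
-d = -1*(-644959/3) = 644959/3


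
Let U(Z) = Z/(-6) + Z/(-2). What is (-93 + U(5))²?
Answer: 83521/9 ≈ 9280.1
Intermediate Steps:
U(Z) = -2*Z/3 (U(Z) = Z*(-⅙) + Z*(-½) = -Z/6 - Z/2 = -2*Z/3)
(-93 + U(5))² = (-93 - ⅔*5)² = (-93 - 10/3)² = (-289/3)² = 83521/9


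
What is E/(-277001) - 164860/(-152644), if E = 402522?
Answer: -3944045827/10570635161 ≈ -0.37311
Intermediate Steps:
E/(-277001) - 164860/(-152644) = 402522/(-277001) - 164860/(-152644) = 402522*(-1/277001) - 164860*(-1/152644) = -402522/277001 + 41215/38161 = -3944045827/10570635161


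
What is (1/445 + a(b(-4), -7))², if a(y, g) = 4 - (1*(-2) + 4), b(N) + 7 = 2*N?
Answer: 793881/198025 ≈ 4.0090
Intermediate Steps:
b(N) = -7 + 2*N
a(y, g) = 2 (a(y, g) = 4 - (-2 + 4) = 4 - 1*2 = 4 - 2 = 2)
(1/445 + a(b(-4), -7))² = (1/445 + 2)² = (891/445)² = 793881/198025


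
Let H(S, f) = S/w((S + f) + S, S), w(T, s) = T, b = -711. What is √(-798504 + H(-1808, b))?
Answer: 250*I*√239205214/4327 ≈ 893.59*I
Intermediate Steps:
H(S, f) = S/(f + 2*S) (H(S, f) = S/((S + f) + S) = S/(f + 2*S))
√(-798504 + H(-1808, b)) = √(-798504 - 1808/(-711 + 2*(-1808))) = √(-798504 - 1808/(-711 - 3616)) = √(-798504 - 1808/(-4327)) = √(-798504 - 1808*(-1/4327)) = √(-798504 + 1808/4327) = √(-3455125000/4327) = 250*I*√239205214/4327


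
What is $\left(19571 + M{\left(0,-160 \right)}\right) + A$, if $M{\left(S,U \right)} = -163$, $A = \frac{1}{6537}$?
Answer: $\frac{126870097}{6537} \approx 19408.0$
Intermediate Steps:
$A = \frac{1}{6537} \approx 0.00015298$
$\left(19571 + M{\left(0,-160 \right)}\right) + A = \left(19571 - 163\right) + \frac{1}{6537} = 19408 + \frac{1}{6537} = \frac{126870097}{6537}$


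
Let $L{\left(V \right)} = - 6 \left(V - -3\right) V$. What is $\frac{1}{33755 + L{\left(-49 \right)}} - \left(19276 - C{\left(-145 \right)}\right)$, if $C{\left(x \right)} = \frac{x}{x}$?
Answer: $- \frac{389952524}{20231} \approx -19275.0$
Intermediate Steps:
$L{\left(V \right)} = V \left(-18 - 6 V\right)$ ($L{\left(V \right)} = - 6 \left(V + 3\right) V = - 6 \left(3 + V\right) V = \left(-18 - 6 V\right) V = V \left(-18 - 6 V\right)$)
$C{\left(x \right)} = 1$
$\frac{1}{33755 + L{\left(-49 \right)}} - \left(19276 - C{\left(-145 \right)}\right) = \frac{1}{33755 - - 294 \left(3 - 49\right)} - \left(19276 - 1\right) = \frac{1}{33755 - \left(-294\right) \left(-46\right)} - \left(19276 - 1\right) = \frac{1}{33755 - 13524} - 19275 = \frac{1}{20231} - 19275 = - \frac{389952524}{20231}$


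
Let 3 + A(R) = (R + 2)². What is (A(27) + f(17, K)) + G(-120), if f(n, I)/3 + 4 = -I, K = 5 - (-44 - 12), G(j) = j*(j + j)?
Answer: 29443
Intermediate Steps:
A(R) = -3 + (2 + R)² (A(R) = -3 + (R + 2)² = -3 + (2 + R)²)
G(j) = 2*j² (G(j) = j*(2*j) = 2*j²)
K = 61 (K = 5 - 1*(-56) = 5 + 56 = 61)
f(n, I) = -12 - 3*I (f(n, I) = -12 + 3*(-I) = -12 - 3*I)
(A(27) + f(17, K)) + G(-120) = ((-3 + (2 + 27)²) + (-12 - 3*61)) + 2*(-120)² = ((-3 + 29²) + (-12 - 183)) + 2*14400 = ((-3 + 841) - 195) + 28800 = (838 - 195) + 28800 = 643 + 28800 = 29443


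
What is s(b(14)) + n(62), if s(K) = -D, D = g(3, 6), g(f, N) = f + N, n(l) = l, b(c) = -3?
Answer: 53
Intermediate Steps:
g(f, N) = N + f
D = 9 (D = 6 + 3 = 9)
s(K) = -9 (s(K) = -1*9 = -9)
s(b(14)) + n(62) = -9 + 62 = 53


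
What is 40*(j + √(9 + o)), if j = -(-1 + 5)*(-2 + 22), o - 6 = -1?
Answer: -3200 + 40*√14 ≈ -3050.3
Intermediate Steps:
o = 5 (o = 6 - 1 = 5)
j = -80 (j = -4*20 = -1*80 = -80)
40*(j + √(9 + o)) = 40*(-80 + √(9 + 5)) = 40*(-80 + √14) = -3200 + 40*√14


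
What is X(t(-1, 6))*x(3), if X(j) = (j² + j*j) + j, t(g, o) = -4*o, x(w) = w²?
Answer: 10152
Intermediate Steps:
X(j) = j + 2*j² (X(j) = (j² + j²) + j = 2*j² + j = j + 2*j²)
X(t(-1, 6))*x(3) = ((-4*6)*(1 + 2*(-4*6)))*3² = -24*(1 + 2*(-24))*9 = -24*(1 - 48)*9 = -24*(-47)*9 = 1128*9 = 10152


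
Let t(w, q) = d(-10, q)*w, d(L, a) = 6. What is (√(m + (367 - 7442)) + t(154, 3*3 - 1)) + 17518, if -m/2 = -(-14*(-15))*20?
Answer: 18442 + 5*√53 ≈ 18478.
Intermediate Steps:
t(w, q) = 6*w
m = 8400 (m = -(-2)*-14*(-15)*20 = -(-2)*210*20 = -(-2)*4200 = -2*(-4200) = 8400)
(√(m + (367 - 7442)) + t(154, 3*3 - 1)) + 17518 = (√(8400 + (367 - 7442)) + 6*154) + 17518 = (√(8400 - 7075) + 924) + 17518 = (√1325 + 924) + 17518 = (5*√53 + 924) + 17518 = (924 + 5*√53) + 17518 = 18442 + 5*√53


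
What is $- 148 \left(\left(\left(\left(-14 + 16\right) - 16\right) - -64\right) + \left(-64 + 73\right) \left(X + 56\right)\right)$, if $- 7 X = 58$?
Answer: $- \frac{496688}{7} \approx -70955.0$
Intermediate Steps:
$X = - \frac{58}{7}$ ($X = \left(- \frac{1}{7}\right) 58 = - \frac{58}{7} \approx -8.2857$)
$- 148 \left(\left(\left(\left(-14 + 16\right) - 16\right) - -64\right) + \left(-64 + 73\right) \left(X + 56\right)\right) = - 148 \left(\left(\left(\left(-14 + 16\right) - 16\right) - -64\right) + \left(-64 + 73\right) \left(- \frac{58}{7} + 56\right)\right) = - 148 \left(\left(\left(2 - 16\right) + 64\right) + 9 \cdot \frac{334}{7}\right) = - 148 \left(\left(-14 + 64\right) + \frac{3006}{7}\right) = - 148 \left(50 + \frac{3006}{7}\right) = \left(-148\right) \frac{3356}{7} = - \frac{496688}{7}$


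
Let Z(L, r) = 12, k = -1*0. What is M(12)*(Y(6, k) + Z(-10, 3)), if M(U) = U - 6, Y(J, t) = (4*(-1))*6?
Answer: -72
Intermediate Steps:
k = 0
Y(J, t) = -24 (Y(J, t) = -4*6 = -24)
M(U) = -6 + U
M(12)*(Y(6, k) + Z(-10, 3)) = (-6 + 12)*(-24 + 12) = 6*(-12) = -72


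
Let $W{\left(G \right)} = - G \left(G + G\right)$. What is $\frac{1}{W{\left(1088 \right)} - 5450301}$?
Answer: $- \frac{1}{7817789} \approx -1.2791 \cdot 10^{-7}$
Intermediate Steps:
$W{\left(G \right)} = - 2 G^{2}$ ($W{\left(G \right)} = - G 2 G = - 2 G^{2}$)
$\frac{1}{W{\left(1088 \right)} - 5450301} = \frac{1}{- 2 \cdot 1088^{2} - 5450301} = \frac{1}{\left(-2\right) 1183744 - 5450301} = \frac{1}{-2367488 - 5450301} = \frac{1}{-7817789} = - \frac{1}{7817789}$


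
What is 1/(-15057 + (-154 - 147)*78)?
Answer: -1/38535 ≈ -2.5950e-5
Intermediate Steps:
1/(-15057 + (-154 - 147)*78) = 1/(-15057 - 301*78) = 1/(-15057 - 23478) = 1/(-38535) = -1/38535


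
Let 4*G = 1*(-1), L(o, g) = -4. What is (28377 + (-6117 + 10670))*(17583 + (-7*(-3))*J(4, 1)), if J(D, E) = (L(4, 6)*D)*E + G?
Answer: 1135541655/2 ≈ 5.6777e+8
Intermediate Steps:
G = -¼ (G = (1*(-1))/4 = (¼)*(-1) = -¼ ≈ -0.25000)
J(D, E) = -¼ - 4*D*E (J(D, E) = (-4*D)*E - ¼ = -4*D*E - ¼ = -¼ - 4*D*E)
(28377 + (-6117 + 10670))*(17583 + (-7*(-3))*J(4, 1)) = (28377 + (-6117 + 10670))*(17583 + (-7*(-3))*(-¼ - 4*4*1)) = (28377 + 4553)*(17583 + 21*(-¼ - 16)) = 32930*(17583 + 21*(-65/4)) = 32930*(17583 - 1365/4) = 32930*(68967/4) = 1135541655/2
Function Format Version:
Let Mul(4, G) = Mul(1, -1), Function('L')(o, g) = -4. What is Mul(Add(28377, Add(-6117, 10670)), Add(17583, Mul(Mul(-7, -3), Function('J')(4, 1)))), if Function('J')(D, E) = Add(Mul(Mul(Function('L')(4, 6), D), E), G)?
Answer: Rational(1135541655, 2) ≈ 5.6777e+8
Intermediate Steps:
G = Rational(-1, 4) (G = Mul(Rational(1, 4), Mul(1, -1)) = Mul(Rational(1, 4), -1) = Rational(-1, 4) ≈ -0.25000)
Function('J')(D, E) = Add(Rational(-1, 4), Mul(-4, D, E)) (Function('J')(D, E) = Add(Mul(Mul(-4, D), E), Rational(-1, 4)) = Add(Mul(-4, D, E), Rational(-1, 4)) = Add(Rational(-1, 4), Mul(-4, D, E)))
Mul(Add(28377, Add(-6117, 10670)), Add(17583, Mul(Mul(-7, -3), Function('J')(4, 1)))) = Mul(Add(28377, Add(-6117, 10670)), Add(17583, Mul(Mul(-7, -3), Add(Rational(-1, 4), Mul(-4, 4, 1))))) = Mul(Add(28377, 4553), Add(17583, Mul(21, Add(Rational(-1, 4), -16)))) = Mul(32930, Add(17583, Mul(21, Rational(-65, 4)))) = Mul(32930, Add(17583, Rational(-1365, 4))) = Mul(32930, Rational(68967, 4)) = Rational(1135541655, 2)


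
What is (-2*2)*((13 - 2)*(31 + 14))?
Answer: -1980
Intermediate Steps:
(-2*2)*((13 - 2)*(31 + 14)) = -44*45 = -4*495 = -1980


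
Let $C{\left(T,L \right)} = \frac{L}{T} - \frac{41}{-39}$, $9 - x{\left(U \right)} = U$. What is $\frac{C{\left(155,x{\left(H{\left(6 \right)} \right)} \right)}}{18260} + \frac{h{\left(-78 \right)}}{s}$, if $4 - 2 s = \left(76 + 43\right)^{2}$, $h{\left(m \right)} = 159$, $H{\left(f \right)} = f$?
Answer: $- \frac{2266884}{101183225} \approx -0.022404$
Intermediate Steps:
$x{\left(U \right)} = 9 - U$
$C{\left(T,L \right)} = \frac{41}{39} + \frac{L}{T}$ ($C{\left(T,L \right)} = \frac{L}{T} - - \frac{41}{39} = \frac{L}{T} + \frac{41}{39} = \frac{41}{39} + \frac{L}{T}$)
$s = - \frac{14157}{2}$ ($s = 2 - \frac{\left(76 + 43\right)^{2}}{2} = 2 - \frac{119^{2}}{2} = 2 - \frac{14161}{2} = - \frac{14157}{2} \approx -7078.5$)
$\frac{C{\left(155,x{\left(H{\left(6 \right)} \right)} \right)}}{18260} + \frac{h{\left(-78 \right)}}{s} = \frac{\frac{41}{39} + \frac{9 - 6}{155}}{18260} + \frac{159}{- \frac{14157}{2}} = \left(\frac{41}{39} + \left(9 - 6\right) \frac{1}{155}\right) \frac{1}{18260} + 159 \left(- \frac{2}{14157}\right) = \left(\frac{41}{39} + 3 \cdot \frac{1}{155}\right) \frac{1}{18260} - \frac{106}{4719} = \left(\frac{41}{39} + \frac{3}{155}\right) \frac{1}{18260} - \frac{106}{4719} = \frac{6472}{6045} \cdot \frac{1}{18260} - \frac{106}{4719} = \frac{1618}{27595425} - \frac{106}{4719} = - \frac{2266884}{101183225}$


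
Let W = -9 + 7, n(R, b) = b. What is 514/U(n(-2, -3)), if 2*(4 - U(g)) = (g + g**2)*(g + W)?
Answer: 514/19 ≈ 27.053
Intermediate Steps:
W = -2
U(g) = 4 - (-2 + g)*(g + g**2)/2 (U(g) = 4 - (g + g**2)*(g - 2)/2 = 4 - (g + g**2)*(-2 + g)/2 = 4 - (-2 + g)*(g + g**2)/2)
514/U(n(-2, -3)) = 514/(4 - 3 + (1/2)*(-3)**2 - 1/2*(-3)**3) = 514/(4 - 3 + (1/2)*9 - 1/2*(-27)) = 514/(4 - 3 + 9/2 + 27/2) = 514/19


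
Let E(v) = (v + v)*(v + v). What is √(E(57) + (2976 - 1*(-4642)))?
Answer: √20614 ≈ 143.58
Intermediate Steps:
E(v) = 4*v² (E(v) = (2*v)*(2*v) = 4*v²)
√(E(57) + (2976 - 1*(-4642))) = √(4*57² + (2976 - 1*(-4642))) = √(4*3249 + (2976 + 4642)) = √(12996 + 7618) = √20614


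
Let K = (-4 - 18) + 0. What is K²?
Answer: 484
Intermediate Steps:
K = -22 (K = -22 + 0 = -22)
K² = (-22)² = 484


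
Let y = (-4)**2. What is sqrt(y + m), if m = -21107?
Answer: I*sqrt(21091) ≈ 145.23*I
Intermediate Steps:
y = 16
sqrt(y + m) = sqrt(16 - 21107) = sqrt(-21091) = I*sqrt(21091)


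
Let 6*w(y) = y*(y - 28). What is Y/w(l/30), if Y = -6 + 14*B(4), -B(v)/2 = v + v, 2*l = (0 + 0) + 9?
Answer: 184000/557 ≈ 330.34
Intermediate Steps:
l = 9/2 (l = ((0 + 0) + 9)/2 = (0 + 9)/2 = (½)*9 = 9/2 ≈ 4.5000)
w(y) = y*(-28 + y)/6 (w(y) = (y*(y - 28))/6 = (y*(-28 + y))/6 = y*(-28 + y)/6)
B(v) = -4*v (B(v) = -2*(v + v) = -4*v)
Y = -230 (Y = -6 + 14*(-4*4) = -6 + 14*(-16) = -6 - 224 = -230)
Y/w(l/30) = -230*40/(-28 + (9/2)/30) = -230*40/(-28 + (9/2)*(1/30)) = -230*40/(-28 + 3/20) = -230/((⅙)*(3/20)*(-557/20)) = -230/(-557/800) = -230*(-800/557) = 184000/557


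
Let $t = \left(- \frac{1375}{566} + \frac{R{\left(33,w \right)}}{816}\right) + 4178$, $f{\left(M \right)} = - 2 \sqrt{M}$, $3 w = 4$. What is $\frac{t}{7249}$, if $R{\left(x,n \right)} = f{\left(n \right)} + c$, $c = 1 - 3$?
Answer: $\frac{482127809}{836998536} - \frac{\sqrt{3}}{4436388} \approx 0.57602$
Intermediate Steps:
$w = \frac{4}{3}$ ($w = \frac{1}{3} \cdot 4 = \frac{4}{3} \approx 1.3333$)
$c = -2$
$R{\left(x,n \right)} = -2 - 2 \sqrt{n}$ ($R{\left(x,n \right)} = - 2 \sqrt{n} - 2 = -2 - 2 \sqrt{n}$)
$t = \frac{482127809}{115464} - \frac{\sqrt{3}}{612}$ ($t = \left(- \frac{1375}{566} + \frac{-2 - 2 \sqrt{\frac{4}{3}}}{816}\right) + 4178 = \left(\left(-1375\right) \frac{1}{566} + \left(-2 - 2 \frac{2 \sqrt{3}}{3}\right) \frac{1}{816}\right) + 4178 = \left(- \frac{1375}{566} + \left(-2 - \frac{4 \sqrt{3}}{3}\right) \frac{1}{816}\right) + 4178 = \left(- \frac{1375}{566} - \left(\frac{1}{408} + \frac{\sqrt{3}}{612}\right)\right) + 4178 = \left(- \frac{280783}{115464} - \frac{\sqrt{3}}{612}\right) + 4178 = \frac{482127809}{115464} - \frac{\sqrt{3}}{612} \approx 4175.6$)
$\frac{t}{7249} = \frac{\frac{482127809}{115464} - \frac{\sqrt{3}}{612}}{7249} = \left(\frac{482127809}{115464} - \frac{\sqrt{3}}{612}\right) \frac{1}{7249} = \frac{482127809}{836998536} - \frac{\sqrt{3}}{4436388}$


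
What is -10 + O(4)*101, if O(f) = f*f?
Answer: 1606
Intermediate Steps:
O(f) = f**2
-10 + O(4)*101 = -10 + 4**2*101 = -10 + 16*101 = -10 + 1616 = 1606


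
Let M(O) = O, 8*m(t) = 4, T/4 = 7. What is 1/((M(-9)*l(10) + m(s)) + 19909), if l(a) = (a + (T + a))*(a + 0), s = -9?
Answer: 2/31179 ≈ 6.4146e-5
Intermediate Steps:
T = 28 (T = 4*7 = 28)
m(t) = 1/2 (m(t) = (1/8)*4 = 1/2)
l(a) = a*(28 + 2*a) (l(a) = (a + (28 + a))*(a + 0) = (28 + 2*a)*a = a*(28 + 2*a))
1/((M(-9)*l(10) + m(s)) + 19909) = 1/((-18*10*(14 + 10) + 1/2) + 19909) = 1/((-18*10*24 + 1/2) + 19909) = 1/((-9*480 + 1/2) + 19909) = 1/((-4320 + 1/2) + 19909) = 1/(-8639/2 + 19909) = 1/(31179/2) = 2/31179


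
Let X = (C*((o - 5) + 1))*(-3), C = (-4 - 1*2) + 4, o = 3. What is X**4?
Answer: 1296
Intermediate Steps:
C = -2 (C = (-4 - 2) + 4 = -6 + 4 = -2)
X = -6 (X = -2*((3 - 5) + 1)*(-3) = -2*(-2 + 1)*(-3) = -2*(-1)*(-3) = 2*(-3) = -6)
X**4 = (-6)**4 = 1296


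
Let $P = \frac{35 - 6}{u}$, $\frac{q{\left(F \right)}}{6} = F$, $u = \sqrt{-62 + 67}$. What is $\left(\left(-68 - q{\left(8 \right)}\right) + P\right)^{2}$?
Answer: $\frac{68121}{5} - \frac{6728 \sqrt{5}}{5} \approx 10615.0$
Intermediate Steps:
$u = \sqrt{5} \approx 2.2361$
$q{\left(F \right)} = 6 F$
$P = \frac{29 \sqrt{5}}{5}$ ($P = \frac{35 - 6}{\sqrt{5}} = \left(35 - 6\right) \frac{\sqrt{5}}{5} = 29 \frac{\sqrt{5}}{5} = \frac{29 \sqrt{5}}{5} \approx 12.969$)
$\left(\left(-68 - q{\left(8 \right)}\right) + P\right)^{2} = \left(\left(-68 - 6 \cdot 8\right) + \frac{29 \sqrt{5}}{5}\right)^{2} = \left(\left(-68 - 48\right) + \frac{29 \sqrt{5}}{5}\right)^{2} = \left(-116 + \frac{29 \sqrt{5}}{5}\right)^{2}$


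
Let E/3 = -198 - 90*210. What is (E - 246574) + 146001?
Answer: -157867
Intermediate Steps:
E = -57294 (E = 3*(-198 - 90*210) = 3*(-198 - 18900) = 3*(-19098) = -57294)
(E - 246574) + 146001 = (-57294 - 246574) + 146001 = -303868 + 146001 = -157867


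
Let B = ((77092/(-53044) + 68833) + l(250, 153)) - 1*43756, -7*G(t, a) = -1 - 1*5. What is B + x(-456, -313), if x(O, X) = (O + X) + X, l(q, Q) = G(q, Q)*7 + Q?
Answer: 320286921/13261 ≈ 24153.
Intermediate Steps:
G(t, a) = 6/7 (G(t, a) = -(-1 - 1*5)/7 = -(-1 - 5)/7 = -⅐*(-6) = 6/7)
l(q, Q) = 6 + Q (l(q, Q) = (6/7)*7 + Q = 6 + Q)
B = 334635323/13261 (B = ((77092/(-53044) + 68833) + (6 + 153)) - 1*43756 = ((77092*(-1/53044) + 68833) + 159) - 43756 = ((-19273/13261 + 68833) + 159) - 43756 = (912775140/13261 + 159) - 43756 = 914883639/13261 - 43756 = 334635323/13261 ≈ 25235.)
x(O, X) = O + 2*X
B + x(-456, -313) = 334635323/13261 + (-456 + 2*(-313)) = 334635323/13261 + (-456 - 626) = 334635323/13261 - 1082 = 320286921/13261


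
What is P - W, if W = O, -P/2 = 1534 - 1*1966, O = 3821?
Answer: -2957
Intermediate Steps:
P = 864 (P = -2*(1534 - 1*1966) = -2*(1534 - 1966) = -2*(-432) = 864)
W = 3821
P - W = 864 - 1*3821 = 864 - 3821 = -2957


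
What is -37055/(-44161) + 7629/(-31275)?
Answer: 273996952/460378425 ≈ 0.59516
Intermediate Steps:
-37055/(-44161) + 7629/(-31275) = -37055*(-1/44161) + 7629*(-1/31275) = 37055/44161 - 2543/10425 = 273996952/460378425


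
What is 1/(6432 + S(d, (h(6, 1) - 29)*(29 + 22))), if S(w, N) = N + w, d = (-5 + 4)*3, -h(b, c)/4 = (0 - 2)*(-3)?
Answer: 1/3726 ≈ 0.00026838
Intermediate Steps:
h(b, c) = -24 (h(b, c) = -4*(0 - 2)*(-3) = -(-8)*(-3) = -4*6 = -24)
d = -3 (d = -1*3 = -3)
1/(6432 + S(d, (h(6, 1) - 29)*(29 + 22))) = 1/(6432 + ((-24 - 29)*(29 + 22) - 3)) = 1/(6432 + (-53*51 - 3)) = 1/(6432 + (-2703 - 3)) = 1/(6432 - 2706) = 1/3726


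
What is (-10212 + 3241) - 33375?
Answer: -40346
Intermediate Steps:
(-10212 + 3241) - 33375 = -6971 - 33375 = -40346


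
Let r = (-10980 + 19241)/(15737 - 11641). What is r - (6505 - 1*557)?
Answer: -24354747/4096 ≈ -5946.0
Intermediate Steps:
r = 8261/4096 ≈ 2.0168
r - (6505 - 1*557) = 8261/4096 - (6505 - 1*557) = 8261/4096 - (6505 - 557) = 8261/4096 - 1*5948 = 8261/4096 - 5948 = -24354747/4096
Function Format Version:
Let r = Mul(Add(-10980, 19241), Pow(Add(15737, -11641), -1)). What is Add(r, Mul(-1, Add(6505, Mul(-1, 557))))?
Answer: Rational(-24354747, 4096) ≈ -5946.0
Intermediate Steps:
r = Rational(8261, 4096) (r = Mul(8261, Pow(4096, -1)) = Mul(8261, Rational(1, 4096)) = Rational(8261, 4096) ≈ 2.0168)
Add(r, Mul(-1, Add(6505, Mul(-1, 557)))) = Add(Rational(8261, 4096), Mul(-1, Add(6505, Mul(-1, 557)))) = Add(Rational(8261, 4096), Mul(-1, Add(6505, -557))) = Add(Rational(8261, 4096), Mul(-1, 5948)) = Add(Rational(8261, 4096), -5948) = Rational(-24354747, 4096)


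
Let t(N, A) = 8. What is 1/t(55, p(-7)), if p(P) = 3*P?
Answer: 1/8 ≈ 0.12500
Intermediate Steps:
1/t(55, p(-7)) = 1/8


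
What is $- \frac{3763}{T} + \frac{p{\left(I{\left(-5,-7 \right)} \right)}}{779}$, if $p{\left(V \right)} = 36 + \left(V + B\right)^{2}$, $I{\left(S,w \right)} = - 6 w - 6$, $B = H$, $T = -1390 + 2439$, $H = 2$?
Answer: $- \frac{1378857}{817171} \approx -1.6874$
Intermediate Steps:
$T = 1049$
$B = 2$
$I{\left(S,w \right)} = -6 - 6 w$
$p{\left(V \right)} = 36 + \left(2 + V\right)^{2}$ ($p{\left(V \right)} = 36 + \left(V + 2\right)^{2} = 36 + \left(2 + V\right)^{2}$)
$- \frac{3763}{T} + \frac{p{\left(I{\left(-5,-7 \right)} \right)}}{779} = - \frac{3763}{1049} + \frac{36 + \left(2 - -36\right)^{2}}{779} = \left(-3763\right) \frac{1}{1049} + \left(36 + \left(2 + \left(-6 + 42\right)\right)^{2}\right) \frac{1}{779} = - \frac{3763}{1049} + \left(36 + \left(2 + 36\right)^{2}\right) \frac{1}{779} = - \frac{3763}{1049} + \left(36 + 38^{2}\right) \frac{1}{779} = - \frac{3763}{1049} + \left(36 + 1444\right) \frac{1}{779} = - \frac{3763}{1049} + 1480 \cdot \frac{1}{779} = - \frac{3763}{1049} + \frac{1480}{779} = - \frac{1378857}{817171}$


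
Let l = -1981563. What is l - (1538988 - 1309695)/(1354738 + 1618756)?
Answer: -5892165920415/2973494 ≈ -1.9816e+6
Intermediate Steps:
l - (1538988 - 1309695)/(1354738 + 1618756) = -1981563 - (1538988 - 1309695)/(1354738 + 1618756) = -1981563 - 229293/2973494 = -5892165920415/2973494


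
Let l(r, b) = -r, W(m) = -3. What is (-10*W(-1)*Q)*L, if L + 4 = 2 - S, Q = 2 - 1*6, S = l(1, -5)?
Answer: 120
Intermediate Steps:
S = -1 (S = -1*1 = -1)
Q = -4 (Q = 2 - 6 = -4)
L = -1 (L = -4 + (2 - 1*(-1)) = -4 + (2 + 1) = -4 + 3 = -1)
(-10*W(-1)*Q)*L = -(-30)*(-4)*(-1) = -10*12*(-1) = -120*(-1) = 120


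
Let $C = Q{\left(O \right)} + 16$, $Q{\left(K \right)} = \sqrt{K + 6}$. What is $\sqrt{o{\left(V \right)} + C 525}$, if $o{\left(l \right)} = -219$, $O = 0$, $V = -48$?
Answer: $\sqrt{8181 + 525 \sqrt{6}} \approx 97.298$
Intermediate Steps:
$Q{\left(K \right)} = \sqrt{6 + K}$
$C = 16 + \sqrt{6}$ ($C = \sqrt{6 + 0} + 16 = \sqrt{6} + 16 = 16 + \sqrt{6} \approx 18.449$)
$\sqrt{o{\left(V \right)} + C 525} = \sqrt{-219 + \left(16 + \sqrt{6}\right) 525} = \sqrt{-219 + \left(8400 + 525 \sqrt{6}\right)} = \sqrt{8181 + 525 \sqrt{6}}$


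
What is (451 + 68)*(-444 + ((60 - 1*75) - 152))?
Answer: -317109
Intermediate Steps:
(451 + 68)*(-444 + ((60 - 1*75) - 152)) = 519*(-444 + ((60 - 75) - 152)) = 519*(-444 + (-15 - 152)) = 519*(-444 - 167) = 519*(-611) = -317109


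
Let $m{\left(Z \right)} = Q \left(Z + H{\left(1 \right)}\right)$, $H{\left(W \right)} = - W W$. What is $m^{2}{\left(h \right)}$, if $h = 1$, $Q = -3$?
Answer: $0$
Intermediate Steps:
$H{\left(W \right)} = - W^{2}$
$m{\left(Z \right)} = 3 - 3 Z$ ($m{\left(Z \right)} = - 3 \left(Z - 1^{2}\right) = - 3 \left(Z - 1\right) = - 3 \left(-1 + Z\right) = 3 - 3 Z$)
$m^{2}{\left(h \right)} = \left(3 - 3\right)^{2} = 0^{2} = 0$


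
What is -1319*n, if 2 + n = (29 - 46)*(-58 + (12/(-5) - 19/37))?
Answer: -252196757/185 ≈ -1.3632e+6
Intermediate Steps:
n = 191203/185 (n = -2 + (29 - 46)*(-58 + (12/(-5) - 19/37)) = -2 - 17*(-58 + (12*(-⅕) - 19*1/37)) = -2 - 17*(-58 + (-12/5 - 19/37)) = -2 - 17*(-58 - 539/185) = -2 - 17*(-11269/185) = -2 + 191573/185 = 191203/185 ≈ 1033.5)
-1319*n = -1319*191203/185 = -252196757/185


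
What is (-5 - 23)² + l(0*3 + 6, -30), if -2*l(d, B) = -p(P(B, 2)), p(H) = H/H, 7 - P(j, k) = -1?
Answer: 1569/2 ≈ 784.50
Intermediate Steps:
P(j, k) = 8 (P(j, k) = 7 - 1*(-1) = 7 + 1 = 8)
p(H) = 1
l(d, B) = ½ (l(d, B) = -(-1)/2 = -½*(-1) = ½)
(-5 - 23)² + l(0*3 + 6, -30) = (-5 - 23)² + ½ = (-28)² + ½ = 784 + ½ = 1569/2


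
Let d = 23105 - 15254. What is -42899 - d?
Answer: -50750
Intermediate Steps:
d = 7851
-42899 - d = -42899 - 1*7851 = -42899 - 7851 = -50750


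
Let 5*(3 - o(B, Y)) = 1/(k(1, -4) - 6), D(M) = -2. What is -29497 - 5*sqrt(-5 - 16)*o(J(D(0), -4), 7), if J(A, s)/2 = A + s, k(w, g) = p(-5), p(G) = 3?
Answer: -29497 - 46*I*sqrt(21)/3 ≈ -29497.0 - 70.266*I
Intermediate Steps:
k(w, g) = 3
J(A, s) = 2*A + 2*s (J(A, s) = 2*(A + s) = 2*A + 2*s)
o(B, Y) = 46/15 (o(B, Y) = 3 - 1/(5*(3 - 6)) = 3 - 1/5/(-3) = 3 - 1/5*(-1/3) = 3 + 1/15 = 46/15)
-29497 - 5*sqrt(-5 - 16)*o(J(D(0), -4), 7) = -29497 - 5*sqrt(-5 - 16)*46/15 = -29497 - 5*sqrt(-21)*46/15 = -29497 - 5*(I*sqrt(21))*46/15 = -29497 - 5*I*sqrt(21)*46/15 = -29497 - 46*I*sqrt(21)/3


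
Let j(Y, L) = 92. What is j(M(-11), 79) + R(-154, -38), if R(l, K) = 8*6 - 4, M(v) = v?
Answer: 136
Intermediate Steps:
R(l, K) = 44 (R(l, K) = 48 - 4 = 44)
j(M(-11), 79) + R(-154, -38) = 92 + 44 = 136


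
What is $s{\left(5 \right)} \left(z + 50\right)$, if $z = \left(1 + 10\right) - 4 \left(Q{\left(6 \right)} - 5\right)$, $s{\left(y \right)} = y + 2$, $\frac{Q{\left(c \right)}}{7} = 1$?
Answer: $371$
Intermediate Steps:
$Q{\left(c \right)} = 7$ ($Q{\left(c \right)} = 7 \cdot 1 = 7$)
$s{\left(y \right)} = 2 + y$
$z = 3$ ($z = \left(1 + 10\right) - 4 \left(7 - 5\right) = 11 - 8 = 3$)
$s{\left(5 \right)} \left(z + 50\right) = \left(2 + 5\right) \left(3 + 50\right) = 7 \cdot 53 = 371$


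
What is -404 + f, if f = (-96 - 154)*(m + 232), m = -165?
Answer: -17154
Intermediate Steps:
f = -16750 (f = (-96 - 154)*(-165 + 232) = -250*67 = -16750)
-404 + f = -404 - 16750 = -17154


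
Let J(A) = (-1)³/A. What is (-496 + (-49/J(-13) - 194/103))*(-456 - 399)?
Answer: 99943515/103 ≈ 9.7033e+5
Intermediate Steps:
J(A) = -1/A
(-496 + (-49/J(-13) - 194/103))*(-456 - 399) = (-496 + (-49/((-1/(-13))) - 194/103))*(-456 - 399) = (-496 + (-49/((-1*(-1/13))) - 194*1/103))*(-855) = (-496 + (-49/1/13 - 194/103))*(-855) = (-496 + (-49*13 - 194/103))*(-855) = (-496 + (-637 - 194/103))*(-855) = (-496 - 65805/103)*(-855) = -116893/103*(-855) = 99943515/103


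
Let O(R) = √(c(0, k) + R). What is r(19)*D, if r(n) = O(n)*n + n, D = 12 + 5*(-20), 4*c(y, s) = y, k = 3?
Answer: -1672 - 1672*√19 ≈ -8960.1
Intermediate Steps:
c(y, s) = y/4
O(R) = √R (O(R) = √((¼)*0 + R) = √(0 + R) = √R)
D = -88 (D = 12 - 100 = -88)
r(n) = n + n^(3/2) (r(n) = √n*n + n = n^(3/2) + n = n + n^(3/2))
r(19)*D = (19 + 19^(3/2))*(-88) = (19 + 19*√19)*(-88) = -1672 - 1672*√19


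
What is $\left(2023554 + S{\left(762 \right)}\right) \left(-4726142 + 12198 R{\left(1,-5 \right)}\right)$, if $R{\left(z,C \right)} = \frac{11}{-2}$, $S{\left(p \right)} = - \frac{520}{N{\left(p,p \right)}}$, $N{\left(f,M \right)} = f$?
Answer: $- \frac{3695455585453034}{381} \approx -9.6994 \cdot 10^{12}$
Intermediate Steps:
$S{\left(p \right)} = - \frac{520}{p}$
$R{\left(z,C \right)} = - \frac{11}{2}$ ($R{\left(z,C \right)} = 11 \left(- \frac{1}{2}\right) = - \frac{11}{2}$)
$\left(2023554 + S{\left(762 \right)}\right) \left(-4726142 + 12198 R{\left(1,-5 \right)}\right) = \left(2023554 - \frac{520}{762}\right) \left(-4726142 + 12198 \left(- \frac{11}{2}\right)\right) = \left(2023554 - \frac{260}{381}\right) \left(-4726142 - 67089\right) = \left(2023554 - \frac{260}{381}\right) \left(-4793231\right) = \frac{770973814}{381} \left(-4793231\right) = - \frac{3695455585453034}{381}$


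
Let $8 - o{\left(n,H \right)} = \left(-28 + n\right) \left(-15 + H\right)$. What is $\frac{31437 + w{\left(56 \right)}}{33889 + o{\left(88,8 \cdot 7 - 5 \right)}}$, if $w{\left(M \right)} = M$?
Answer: $\frac{31493}{31737} \approx 0.99231$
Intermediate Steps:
$o{\left(n,H \right)} = 8 - \left(-28 + n\right) \left(-15 + H\right)$
$\frac{31437 + w{\left(56 \right)}}{33889 + o{\left(88,8 \cdot 7 - 5 \right)}} = \frac{31437 + 56}{33889 + \left(-412 + 15 \cdot 88 + 28 \left(8 \cdot 7 - 5\right) - \left(8 \cdot 7 - 5\right) 88\right)} = \frac{31493}{33889 + \left(-412 + 1320 + 28 \left(56 - 5\right) - \left(56 - 5\right) 88\right)} = \frac{31493}{33889 + \left(-412 + 1320 + 28 \cdot 51 - 51 \cdot 88\right)} = \frac{31493}{33889 + \left(-412 + 1320 + 1428 - 4488\right)} = \frac{31493}{33889 - 2152} = \frac{31493}{31737}$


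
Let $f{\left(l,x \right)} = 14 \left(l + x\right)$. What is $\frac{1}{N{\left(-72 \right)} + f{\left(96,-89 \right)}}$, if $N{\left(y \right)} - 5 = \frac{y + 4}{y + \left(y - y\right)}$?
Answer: $\frac{18}{1871} \approx 0.0096205$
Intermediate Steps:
$N{\left(y \right)} = 5 + \frac{4 + y}{y}$ ($N{\left(y \right)} = 5 + \frac{y + 4}{y + \left(y - y\right)} = 5 + \frac{4 + y}{y + 0} = 5 + \frac{4 + y}{y}$)
$f{\left(l,x \right)} = 14 l + 14 x$
$\frac{1}{N{\left(-72 \right)} + f{\left(96,-89 \right)}} = \frac{1}{\left(6 + \frac{4}{-72}\right) + \left(14 \cdot 96 + 14 \left(-89\right)\right)} = \frac{1}{\left(6 + 4 \left(- \frac{1}{72}\right)\right) + \left(1344 - 1246\right)} = \frac{1}{\left(6 - \frac{1}{18}\right) + 98} = \frac{1}{\frac{107}{18} + 98} = \frac{1}{\frac{1871}{18}} = \frac{18}{1871}$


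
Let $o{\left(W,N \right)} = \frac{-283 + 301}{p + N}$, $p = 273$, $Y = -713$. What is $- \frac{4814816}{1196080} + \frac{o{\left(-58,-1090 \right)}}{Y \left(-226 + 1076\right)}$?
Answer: $- \frac{14900135593351}{3701440375175} \approx -4.0255$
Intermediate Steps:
$o{\left(W,N \right)} = \frac{18}{273 + N}$ ($o{\left(W,N \right)} = \frac{-283 + 301}{273 + N} = \frac{18}{273 + N}$)
$- \frac{4814816}{1196080} + \frac{o{\left(-58,-1090 \right)}}{Y \left(-226 + 1076\right)} = - \frac{4814816}{1196080} + \frac{18 \frac{1}{273 - 1090}}{\left(-713\right) \left(-226 + 1076\right)} = \left(-4814816\right) \frac{1}{1196080} + \frac{18 \frac{1}{-817}}{\left(-713\right) 850} = - \frac{300926}{74755} + \frac{18 \left(- \frac{1}{817}\right)}{-606050} = - \frac{300926}{74755} - - \frac{9}{247571425} = - \frac{300926}{74755} + \frac{9}{247571425} = - \frac{14900135593351}{3701440375175}$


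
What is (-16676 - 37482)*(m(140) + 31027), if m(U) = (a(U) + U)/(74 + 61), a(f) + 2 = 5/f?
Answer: -635197112615/378 ≈ -1.6804e+9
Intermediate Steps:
a(f) = -2 + 5/f
m(U) = -2/135 + 1/(27*U) + U/135 (m(U) = ((-2 + 5/U) + U)/(74 + 61) = (-2 + U + 5/U)/135 = (-2 + U + 5/U)*(1/135) = -2/135 + 1/(27*U) + U/135)
(-16676 - 37482)*(m(140) + 31027) = (-16676 - 37482)*((1/135)*(5 + 140**2 - 2*140)/140 + 31027) = -54158*((1/135)*(1/140)*(5 + 19600 - 280) + 31027) = -54158*((1/135)*(1/140)*19325 + 31027) = -54158*(773/756 + 31027) = -54158*23457185/756 = -635197112615/378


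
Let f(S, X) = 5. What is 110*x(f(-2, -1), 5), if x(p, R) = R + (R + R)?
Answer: 1650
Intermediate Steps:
x(p, R) = 3*R (x(p, R) = R + 2*R = 3*R)
110*x(f(-2, -1), 5) = 110*(3*5) = 110*15 = 1650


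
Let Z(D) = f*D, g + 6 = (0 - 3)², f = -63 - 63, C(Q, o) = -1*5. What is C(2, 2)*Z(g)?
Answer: 1890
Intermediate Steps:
C(Q, o) = -5
f = -126
g = 3 (g = -6 + (0 - 3)² = -6 + (-3)² = -6 + 9 = 3)
Z(D) = -126*D
C(2, 2)*Z(g) = -(-630)*3 = -5*(-378) = 1890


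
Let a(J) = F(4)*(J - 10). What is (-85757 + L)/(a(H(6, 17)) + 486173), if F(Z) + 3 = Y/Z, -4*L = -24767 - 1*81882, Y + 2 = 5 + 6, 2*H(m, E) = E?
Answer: -16302/134117 ≈ -0.12155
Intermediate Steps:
H(m, E) = E/2
Y = 9 (Y = -2 + (5 + 6) = -2 + 11 = 9)
L = 106649/4 (L = -(-24767 - 1*81882)/4 = -(-24767 - 81882)/4 = -¼*(-106649) = 106649/4 ≈ 26662.)
F(Z) = -3 + 9/Z
a(J) = 15/2 - 3*J/4 (a(J) = (-3 + 9/4)*(J - 10) = (-3 + 9*(¼))*(-10 + J) = (-3 + 9/4)*(-10 + J) = -3*(-10 + J)/4 = 15/2 - 3*J/4)
(-85757 + L)/(a(H(6, 17)) + 486173) = (-85757 + 106649/4)/((15/2 - 3*17/8) + 486173) = -236379/(4*((15/2 - ¾*17/2) + 486173)) = -236379/(4*((15/2 - 51/8) + 486173)) = -236379/(4*(9/8 + 486173)) = -236379/(4*3889393/8) = -236379/4*8/3889393 = -16302/134117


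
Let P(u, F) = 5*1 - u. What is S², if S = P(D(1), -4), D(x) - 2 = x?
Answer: 4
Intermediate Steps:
D(x) = 2 + x
P(u, F) = 5 - u
S = 2 (S = 5 - (2 + 1) = 5 - 1*3 = 5 - 3 = 2)
S² = 2² = 4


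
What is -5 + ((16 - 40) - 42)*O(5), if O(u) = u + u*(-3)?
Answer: 655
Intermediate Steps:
O(u) = -2*u (O(u) = u - 3*u = -2*u)
-5 + ((16 - 40) - 42)*O(5) = -5 + ((16 - 40) - 42)*(-2*5) = -5 + (-24 - 42)*(-10) = -5 - 66*(-10) = -5 + 660 = 655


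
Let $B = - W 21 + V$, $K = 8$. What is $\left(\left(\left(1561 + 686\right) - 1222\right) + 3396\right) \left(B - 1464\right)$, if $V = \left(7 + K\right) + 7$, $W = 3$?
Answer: $-6653605$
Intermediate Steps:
$V = 22$ ($V = \left(7 + 8\right) + 7 = 15 + 7 = 22$)
$B = -41$ ($B = \left(-1\right) 3 \cdot 21 + 22 = \left(-3\right) 21 + 22 = -63 + 22 = -41$)
$\left(\left(\left(1561 + 686\right) - 1222\right) + 3396\right) \left(B - 1464\right) = \left(\left(\left(1561 + 686\right) - 1222\right) + 3396\right) \left(-41 - 1464\right) = \left(\left(2247 - 1222\right) + 3396\right) \left(-1505\right) = \left(1025 + 3396\right) \left(-1505\right) = 4421 \left(-1505\right) = -6653605$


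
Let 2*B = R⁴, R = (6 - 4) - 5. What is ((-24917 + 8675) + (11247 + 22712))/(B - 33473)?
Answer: -35434/66865 ≈ -0.52993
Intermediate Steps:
R = -3 (R = 2 - 5 = -3)
B = 81/2 (B = (½)*(-3)⁴ = (½)*81 = 81/2 ≈ 40.500)
((-24917 + 8675) + (11247 + 22712))/(B - 33473) = ((-24917 + 8675) + (11247 + 22712))/(81/2 - 33473) = (-16242 + 33959)/(-66865/2) = 17717*(-2/66865) = -35434/66865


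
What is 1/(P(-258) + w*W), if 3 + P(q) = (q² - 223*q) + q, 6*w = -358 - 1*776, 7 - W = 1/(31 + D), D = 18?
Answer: 7/857625 ≈ 8.1621e-6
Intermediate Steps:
W = 342/49 (W = 7 - 1/(31 + 18) = 7 - 1/49 = 342/49 ≈ 6.9796)
w = -189 (w = (-358 - 1*776)/6 = (-358 - 776)/6 = (⅙)*(-1134) = -189)
P(q) = -3 + q² - 222*q (P(q) = -3 + ((q² - 223*q) + q) = -3 + (q² - 222*q) = -3 + q² - 222*q)
1/(P(-258) + w*W) = 1/((-3 + (-258)² - 222*(-258)) - 189*342/49) = 1/((-3 + 66564 + 57276) - 9234/7) = 1/(123837 - 9234/7) = 1/(857625/7) = 7/857625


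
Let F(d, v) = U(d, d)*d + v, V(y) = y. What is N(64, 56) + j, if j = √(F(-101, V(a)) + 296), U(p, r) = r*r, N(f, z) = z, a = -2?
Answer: 56 + I*√1030007 ≈ 56.0 + 1014.9*I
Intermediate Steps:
U(p, r) = r²
F(d, v) = v + d³ (F(d, v) = d²*d + v = d³ + v = v + d³)
j = I*√1030007 (j = √((-2 + (-101)³) + 296) = √((-2 - 1030301) + 296) = √(-1030303 + 296) = √(-1030007) = I*√1030007 ≈ 1014.9*I)
N(64, 56) + j = 56 + I*√1030007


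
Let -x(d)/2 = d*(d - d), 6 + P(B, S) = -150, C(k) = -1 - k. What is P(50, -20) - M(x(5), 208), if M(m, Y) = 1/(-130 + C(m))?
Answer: -20435/131 ≈ -155.99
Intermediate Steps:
P(B, S) = -156 (P(B, S) = -6 - 150 = -156)
x(d) = 0 (x(d) = -2*d*(d - d) = -2*d*0 = -2*0 = 0)
M(m, Y) = 1/(-131 - m) (M(m, Y) = 1/(-130 + (-1 - m)) = 1/(-131 - m))
P(50, -20) - M(x(5), 208) = -156 - (-1)/(131 + 0) = -156 - (-1)/131 = -156 - 1*(-1/131) = -156 + 1/131 = -20435/131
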